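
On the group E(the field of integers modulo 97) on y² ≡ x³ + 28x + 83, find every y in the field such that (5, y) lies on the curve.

none

x³ + 28x + 83 = 348 ≡ 57 (mod 97).
57 is a non-residue mod 97; no y exists.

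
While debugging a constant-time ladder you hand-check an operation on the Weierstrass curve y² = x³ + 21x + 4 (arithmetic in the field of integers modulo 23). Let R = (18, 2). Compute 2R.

tangent at (18, 2): λ = (3·18² + 21)/(2·2) ≡ 4/4. 4⁻¹ ≡ 6 (mod 23) since 4·6 = 24 ≡ 1, so λ ≡ 4·6 ≡ 1.
  x = λ² - 18 - 18 = 1 - 36 ≡ 11; y = λ·(18 - 11) - 2 ≡ 5. → (11, 5)

(11, 5)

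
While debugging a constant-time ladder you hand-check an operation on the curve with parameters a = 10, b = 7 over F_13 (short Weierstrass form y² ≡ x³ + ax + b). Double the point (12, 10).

(2, 3)

tangent at (12, 10): λ = (3·12² + 10)/(2·10) ≡ 0/7. 7⁻¹ ≡ 2 (mod 13), so λ ≡ 0·2 ≡ 0.
  x = λ² - 12 - 12 = 0 - 24 ≡ 2; y = λ·(12 - 2) - 10 ≡ 3. → (2, 3)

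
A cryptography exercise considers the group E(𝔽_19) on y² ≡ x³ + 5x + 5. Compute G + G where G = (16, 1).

tangent at (16, 1): λ = (3·16² + 5)/(2·1) ≡ 13/2. 2⁻¹ ≡ 10 (mod 19), so λ ≡ 13·10 ≡ 16.
  x = λ² - 16 - 16 = 256 - 32 ≡ 15; y = λ·(16 - 15) - 1 ≡ 15. → (15, 15)

(15, 15)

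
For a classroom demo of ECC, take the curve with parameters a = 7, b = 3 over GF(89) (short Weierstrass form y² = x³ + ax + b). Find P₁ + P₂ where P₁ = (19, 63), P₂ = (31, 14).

(19, 63) + (31, 14). λ = (14 - 63)/(31 - 19) ≡ 40/12 mod 89. 12⁻¹ ≡ 52 (mod 89), so λ ≡ 33.
  x = λ² - 19 - 31 = 1089 - 50 ≡ 60; y = λ·(19 - 60) - 63 ≡ 8. → (60, 8)

(60, 8)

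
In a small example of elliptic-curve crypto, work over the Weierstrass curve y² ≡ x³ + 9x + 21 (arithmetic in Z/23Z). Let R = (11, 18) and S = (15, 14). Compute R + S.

(11, 18) + (15, 14). λ = (14 - 18)/(15 - 11) ≡ 19/4 mod 23. 4⁻¹ ≡ 6 (mod 23), so λ ≡ 22.
  x = λ² - 11 - 15 = 484 - 26 ≡ 21; y = λ·(11 - 21) - 18 ≡ 15. → (21, 15)

(21, 15)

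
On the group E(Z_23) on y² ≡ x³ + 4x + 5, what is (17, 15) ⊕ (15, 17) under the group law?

(17, 15) + (15, 17). λ = (17 - 15)/(15 - 17) ≡ 2/21 mod 23. 21⁻¹ ≡ 11 (mod 23), so λ ≡ 22.
  x = λ² - 17 - 15 = 484 - 32 ≡ 15; y = λ·(17 - 15) - 15 ≡ 6. → (15, 6)

(15, 6)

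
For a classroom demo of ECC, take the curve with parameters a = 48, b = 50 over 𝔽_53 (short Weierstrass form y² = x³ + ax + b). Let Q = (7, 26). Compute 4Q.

(16, 41)

Double-and-add on 4 = (100)₂. Start with Q = (7, 26) for the leading 1-bit.
double: tangent at (7, 26): λ = (3·7² + 48)/(2·26) ≡ 36/52. 52⁻¹ ≡ 52 (mod 53), so λ ≡ 36·52 ≡ 17.
  x = λ² - 7 - 7 = 289 - 14 ≡ 10; y = λ·(7 - 10) - 26 ≡ 29. → (10, 29)
double: tangent at (10, 29): λ = (3·10² + 48)/(2·29) ≡ 30/5. 5⁻¹ ≡ 32 (mod 53), so λ ≡ 30·32 ≡ 6.
  x = λ² - 10 - 10 = 36 - 20 ≡ 16; y = λ·(10 - 16) - 29 ≡ 41. → (16, 41)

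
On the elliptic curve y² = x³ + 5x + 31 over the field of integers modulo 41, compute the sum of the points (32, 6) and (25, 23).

(15, 23)

(32, 6) + (25, 23). λ = (23 - 6)/(25 - 32) ≡ 17/34 mod 41. 34⁻¹ ≡ 35 (mod 41) since 34·35 = 1190 ≡ 1, so λ ≡ 21.
  x = λ² - 32 - 25 = 441 - 57 ≡ 15; y = λ·(32 - 15) - 6 ≡ 23. → (15, 23)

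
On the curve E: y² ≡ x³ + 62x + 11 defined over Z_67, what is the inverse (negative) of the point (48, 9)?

(48, 58)

-(48, 9) = (48, -9 mod 67) = (48, 58).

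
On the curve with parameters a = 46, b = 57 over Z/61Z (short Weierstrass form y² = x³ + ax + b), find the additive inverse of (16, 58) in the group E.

(16, 3)

-(16, 58) = (16, -58 mod 61) = (16, 3).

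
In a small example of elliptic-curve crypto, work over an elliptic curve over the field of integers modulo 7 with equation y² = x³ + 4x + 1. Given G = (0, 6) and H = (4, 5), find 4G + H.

First 4G:
Double-and-add on 4 = (100)₂. Start with G = (0, 6) for the leading 1-bit.
double: tangent at (0, 6): λ = (3·0² + 4)/(2·6) ≡ 4/5. 5⁻¹ ≡ 3 (mod 7), so λ ≡ 4·3 ≡ 5.
  x = λ² - 0 - 0 = 25 - 0 ≡ 4; y = λ·(0 - 4) - 6 ≡ 2. → (4, 2)
double: tangent at (4, 2): λ = (3·4² + 4)/(2·2) ≡ 3/4. 4⁻¹ ≡ 2 (mod 7), so λ ≡ 3·2 ≡ 6.
  x = λ² - 4 - 4 = 36 - 8 ≡ 0; y = λ·(4 - 0) - 2 ≡ 1. → (0, 1)
4G = (0, 1).
Finally 4G + H:
(0, 1) + (4, 5). λ = (5 - 1)/(4 - 0) ≡ 4/4 mod 7. 4⁻¹ ≡ 2 (mod 7) since 4·2 = 8 ≡ 1, so λ ≡ 1.
  x = λ² - 0 - 4 = 1 - 4 ≡ 4; y = λ·(0 - 4) - 1 ≡ 2. → (4, 2)

(4, 2)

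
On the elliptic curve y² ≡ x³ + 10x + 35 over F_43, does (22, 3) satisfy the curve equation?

y² = 3² ≡ 9; x³ + 10x + 35 = 10903 ≡ 24 (mod 43). 9 ≠ 24.

no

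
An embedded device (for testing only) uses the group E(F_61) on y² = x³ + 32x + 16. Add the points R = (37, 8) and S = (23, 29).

(49, 10)

(37, 8) + (23, 29). λ = (29 - 8)/(23 - 37) ≡ 21/47 mod 61. 47⁻¹ ≡ 13 (mod 61), so λ ≡ 29.
  x = λ² - 37 - 23 = 841 - 60 ≡ 49; y = λ·(37 - 49) - 8 ≡ 10. → (49, 10)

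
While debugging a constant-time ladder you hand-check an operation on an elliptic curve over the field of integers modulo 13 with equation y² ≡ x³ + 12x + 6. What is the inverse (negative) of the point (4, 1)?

-(4, 1) = (4, -1 mod 13) = (4, 12).

(4, 12)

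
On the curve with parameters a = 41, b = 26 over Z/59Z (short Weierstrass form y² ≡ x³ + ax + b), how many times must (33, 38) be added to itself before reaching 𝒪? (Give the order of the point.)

5

2P: tangent at (33, 38): λ = (3·33² + 41)/(2·38) ≡ 4/17. 17⁻¹ ≡ 7 (mod 59) since 17·7 = 119 ≡ 1, so λ ≡ 4·7 ≡ 28.
  x = λ² - 33 - 33 = 784 - 66 ≡ 10; y = λ·(33 - 10) - 38 ≡ 16. → (10, 16)
3P: (10, 16) + (33, 38). λ = (38 - 16)/(33 - 10) ≡ 22/23 mod 59. 23⁻¹ ≡ 18 (mod 59), so λ ≡ 42.
  x = λ² - 10 - 33 = 1764 - 43 ≡ 10; y = λ·(10 - 10) - 16 ≡ 43. → (10, 43)
4P: (10, 43) + (33, 38). λ = (38 - 43)/(33 - 10) ≡ 54/23 mod 59. 23⁻¹ ≡ 18 (mod 59), so λ ≡ 28.
  x = λ² - 10 - 33 = 784 - 43 ≡ 33; y = λ·(10 - 33) - 43 ≡ 21. → (33, 21)
5P: (33, 21) + (33, 38): same x and y₁ ≡ -y₂, so the sum is 𝒪.
5P = 𝒪, so the order is 5.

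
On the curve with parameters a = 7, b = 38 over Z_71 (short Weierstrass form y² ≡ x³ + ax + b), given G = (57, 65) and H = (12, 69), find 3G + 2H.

First 3G:
Repeated addition: build up to 3G.
2G: tangent at (57, 65): λ = (3·57² + 7)/(2·65) ≡ 27/59. 59⁻¹ ≡ 65 (mod 71), so λ ≡ 27·65 ≡ 51.
  x = λ² - 57 - 57 = 2601 - 114 ≡ 2; y = λ·(57 - 2) - 65 ≡ 42. → (2, 42)
3G: (2, 42) + (57, 65). λ = (65 - 42)/(57 - 2) ≡ 23/55 mod 71. 55⁻¹ ≡ 31 (mod 71), so λ ≡ 3.
  x = λ² - 2 - 57 = 9 - 59 ≡ 21; y = λ·(2 - 21) - 42 ≡ 43. → (21, 43)
3G = (21, 43).
Next 2H:
Repeated addition: build up to 2H.
2H: tangent at (12, 69): λ = (3·12² + 7)/(2·69) ≡ 13/67. 67⁻¹ ≡ 53 (mod 71) since 67·53 = 3551 ≡ 1, so λ ≡ 13·53 ≡ 50.
  x = λ² - 12 - 12 = 2500 - 24 ≡ 62; y = λ·(12 - 62) - 69 ≡ 58. → (62, 58)
2H = (62, 58).
Finally 3G + 2H:
(21, 43) + (62, 58). λ = (58 - 43)/(62 - 21) ≡ 15/41 mod 71. 41⁻¹ ≡ 26 (mod 71) since 41·26 = 1066 ≡ 1, so λ ≡ 35.
  x = λ² - 21 - 62 = 1225 - 83 ≡ 6; y = λ·(21 - 6) - 43 ≡ 56. → (6, 56)

(6, 56)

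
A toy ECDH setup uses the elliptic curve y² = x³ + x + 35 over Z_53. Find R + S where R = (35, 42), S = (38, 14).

(35, 42) + (38, 14). λ = (14 - 42)/(38 - 35) ≡ 25/3 mod 53. 3⁻¹ ≡ 18 (mod 53), so λ ≡ 26.
  x = λ² - 35 - 38 = 676 - 73 ≡ 20; y = λ·(35 - 20) - 42 ≡ 30. → (20, 30)

(20, 30)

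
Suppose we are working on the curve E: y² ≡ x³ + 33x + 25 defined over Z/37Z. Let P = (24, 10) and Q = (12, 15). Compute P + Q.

(4, 31)

(24, 10) + (12, 15). λ = (15 - 10)/(12 - 24) ≡ 5/25 mod 37. 25⁻¹ ≡ 3 (mod 37), so λ ≡ 15.
  x = λ² - 24 - 12 = 225 - 36 ≡ 4; y = λ·(24 - 4) - 10 ≡ 31. → (4, 31)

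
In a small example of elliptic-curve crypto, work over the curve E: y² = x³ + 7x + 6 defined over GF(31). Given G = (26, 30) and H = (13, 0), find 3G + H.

(11, 9)

First 3G:
Repeated addition: build up to 3G.
2G: tangent at (26, 30): λ = (3·26² + 7)/(2·30) ≡ 20/29. 29⁻¹ ≡ 15 (mod 31), so λ ≡ 20·15 ≡ 21.
  x = λ² - 26 - 26 = 441 - 52 ≡ 17; y = λ·(26 - 17) - 30 ≡ 4. → (17, 4)
3G: (17, 4) + (26, 30). λ = (30 - 4)/(26 - 17) ≡ 26/9 mod 31. 9⁻¹ ≡ 7 (mod 31), so λ ≡ 27.
  x = λ² - 17 - 26 = 729 - 43 ≡ 4; y = λ·(17 - 4) - 4 ≡ 6. → (4, 6)
3G = (4, 6).
Finally 3G + H:
(4, 6) + (13, 0). λ = (0 - 6)/(13 - 4) ≡ 25/9 mod 31. 9⁻¹ ≡ 7 (mod 31) since 9·7 = 63 ≡ 1, so λ ≡ 20.
  x = λ² - 4 - 13 = 400 - 17 ≡ 11; y = λ·(4 - 11) - 6 ≡ 9. → (11, 9)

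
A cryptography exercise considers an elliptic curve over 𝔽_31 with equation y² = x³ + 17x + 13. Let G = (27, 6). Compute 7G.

Double-and-add on 7 = (111)₂. Start with G = (27, 6) for the leading 1-bit.
double: tangent at (27, 6): λ = (3·27² + 17)/(2·6) ≡ 3/12. 12⁻¹ ≡ 13 (mod 31), so λ ≡ 3·13 ≡ 8.
  x = λ² - 27 - 27 = 64 - 54 ≡ 10; y = λ·(27 - 10) - 6 ≡ 6. → (10, 6)
add G: (10, 6) + (27, 6). λ = (6 - 6)/(27 - 10) ≡ 0/17 mod 31. 17⁻¹ ≡ 11 (mod 31) since 17·11 = 187 ≡ 1, so λ ≡ 0.
  x = λ² - 10 - 27 = 0 - 37 ≡ 25; y = λ·(10 - 25) - 6 ≡ 25. → (25, 25)
double: tangent at (25, 25): λ = (3·25² + 17)/(2·25) ≡ 1/19. 19⁻¹ ≡ 18 (mod 31), so λ ≡ 1·18 ≡ 18.
  x = λ² - 25 - 25 = 324 - 50 ≡ 26; y = λ·(25 - 26) - 25 ≡ 19. → (26, 19)
add G: (26, 19) + (27, 6). λ = (6 - 19)/(27 - 26) ≡ 18/1 mod 31. 1⁻¹ ≡ 1 (mod 31) since 1·1 = 1 ≡ 1, so λ ≡ 18.
  x = λ² - 26 - 27 = 324 - 53 ≡ 23; y = λ·(26 - 23) - 19 ≡ 4. → (23, 4)

(23, 4)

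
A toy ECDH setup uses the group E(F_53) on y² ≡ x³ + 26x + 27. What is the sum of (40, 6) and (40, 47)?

The two points share x = 40 and their y-coordinates satisfy 6 + 47 ≡ 0 (mod 53), so they are inverses. Their sum is ∞.

O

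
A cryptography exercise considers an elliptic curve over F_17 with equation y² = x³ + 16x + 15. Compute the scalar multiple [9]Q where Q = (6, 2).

(0, 7)

Repeated addition: build up to 9Q.
2Q: tangent at (6, 2): λ = (3·6² + 16)/(2·2) ≡ 5/4. 4⁻¹ ≡ 13 (mod 17), so λ ≡ 5·13 ≡ 14.
  x = λ² - 6 - 6 = 196 - 12 ≡ 14; y = λ·(6 - 14) - 2 ≡ 5. → (14, 5)
3Q: (14, 5) + (6, 2). λ = (2 - 5)/(6 - 14) ≡ 14/9 mod 17. 9⁻¹ ≡ 2 (mod 17) since 9·2 = 18 ≡ 1, so λ ≡ 11.
  x = λ² - 14 - 6 = 121 - 20 ≡ 16; y = λ·(14 - 16) - 5 ≡ 7. → (16, 7)
4Q: (16, 7) + (6, 2). λ = (2 - 7)/(6 - 16) ≡ 12/7 mod 17. 7⁻¹ ≡ 5 (mod 17), so λ ≡ 9.
  x = λ² - 16 - 6 = 81 - 22 ≡ 8; y = λ·(16 - 8) - 7 ≡ 14. → (8, 14)
5Q: (8, 14) + (6, 2). λ = (2 - 14)/(6 - 8) ≡ 5/15 mod 17. 15⁻¹ ≡ 8 (mod 17), so λ ≡ 6.
  x = λ² - 8 - 6 = 36 - 14 ≡ 5; y = λ·(8 - 5) - 14 ≡ 4. → (5, 4)
6Q: (5, 4) + (6, 2). λ = (2 - 4)/(6 - 5) ≡ 15/1 mod 17. 1⁻¹ ≡ 1 (mod 17), so λ ≡ 15.
  x = λ² - 5 - 6 = 225 - 11 ≡ 10; y = λ·(5 - 10) - 4 ≡ 6. → (10, 6)
7Q: (10, 6) + (6, 2). λ = (2 - 6)/(6 - 10) ≡ 13/13 mod 17. 13⁻¹ ≡ 4 (mod 17) since 13·4 = 52 ≡ 1, so λ ≡ 1.
  x = λ² - 10 - 6 = 1 - 16 ≡ 2; y = λ·(10 - 2) - 6 ≡ 2. → (2, 2)
8Q: (2, 2) + (6, 2). λ = (2 - 2)/(6 - 2) ≡ 0/4 mod 17. 4⁻¹ ≡ 13 (mod 17), so λ ≡ 0.
  x = λ² - 2 - 6 = 0 - 8 ≡ 9; y = λ·(2 - 9) - 2 ≡ 15. → (9, 15)
9Q: (9, 15) + (6, 2). λ = (2 - 15)/(6 - 9) ≡ 4/14 mod 17. 14⁻¹ ≡ 11 (mod 17), so λ ≡ 10.
  x = λ² - 9 - 6 = 100 - 15 ≡ 0; y = λ·(9 - 0) - 15 ≡ 7. → (0, 7)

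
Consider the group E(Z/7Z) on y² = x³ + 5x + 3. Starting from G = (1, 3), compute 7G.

(1, 3)

Repeated addition: build up to 7G.
2G: tangent at (1, 3): λ = (3·1² + 5)/(2·3) ≡ 1/6. 6⁻¹ ≡ 6 (mod 7) since 6·6 = 36 ≡ 1, so λ ≡ 1·6 ≡ 6.
  x = λ² - 1 - 1 = 36 - 2 ≡ 6; y = λ·(1 - 6) - 3 ≡ 2. → (6, 2)
3G: (6, 2) + (1, 3). λ = (3 - 2)/(1 - 6) ≡ 1/2 mod 7. 2⁻¹ ≡ 4 (mod 7) since 2·4 = 8 ≡ 1, so λ ≡ 4.
  x = λ² - 6 - 1 = 16 - 7 ≡ 2; y = λ·(6 - 2) - 2 ≡ 0. → (2, 0)
4G: (2, 0) + (1, 3). λ = (3 - 0)/(1 - 2) ≡ 3/6 mod 7. 6⁻¹ ≡ 6 (mod 7), so λ ≡ 4.
  x = λ² - 2 - 1 = 16 - 3 ≡ 6; y = λ·(2 - 6) - 0 ≡ 5. → (6, 5)
5G: (6, 5) + (1, 3). λ = (3 - 5)/(1 - 6) ≡ 5/2 mod 7. 2⁻¹ ≡ 4 (mod 7), so λ ≡ 6.
  x = λ² - 6 - 1 = 36 - 7 ≡ 1; y = λ·(6 - 1) - 5 ≡ 4. → (1, 4)
6G: (1, 4) + (1, 3): same x and y₁ ≡ -y₂, so the sum is O.
7G: O + (1, 3) = (1, 3) (identity).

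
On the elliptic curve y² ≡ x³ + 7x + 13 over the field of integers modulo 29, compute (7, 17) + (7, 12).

The two points share x = 7 and their y-coordinates satisfy 17 + 12 ≡ 0 (mod 29), so they are inverses. Their sum is 𝒪.

O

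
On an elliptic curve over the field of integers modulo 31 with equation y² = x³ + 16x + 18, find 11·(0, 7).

Write Q = (0, 7).
Repeated addition: build up to 11Q.
2Q: tangent at (0, 7): λ = (3·0² + 16)/(2·7) ≡ 16/14. 14⁻¹ ≡ 20 (mod 31), so λ ≡ 16·20 ≡ 10.
  x = λ² - 0 - 0 = 100 - 0 ≡ 7; y = λ·(0 - 7) - 7 ≡ 16. → (7, 16)
3Q: (7, 16) + (0, 7). λ = (7 - 16)/(0 - 7) ≡ 22/24 mod 31. 24⁻¹ ≡ 22 (mod 31), so λ ≡ 19.
  x = λ² - 7 - 0 = 361 - 7 ≡ 13; y = λ·(7 - 13) - 16 ≡ 25. → (13, 25)
4Q: (13, 25) + (0, 7). λ = (7 - 25)/(0 - 13) ≡ 13/18 mod 31. 18⁻¹ ≡ 19 (mod 31), so λ ≡ 30.
  x = λ² - 13 - 0 = 900 - 13 ≡ 19; y = λ·(13 - 19) - 25 ≡ 12. → (19, 12)
5Q: (19, 12) + (0, 7). λ = (7 - 12)/(0 - 19) ≡ 26/12 mod 31. 12⁻¹ ≡ 13 (mod 31), so λ ≡ 28.
  x = λ² - 19 - 0 = 784 - 19 ≡ 21; y = λ·(19 - 21) - 12 ≡ 25. → (21, 25)
6Q: (21, 25) + (0, 7). λ = (7 - 25)/(0 - 21) ≡ 13/10 mod 31. 10⁻¹ ≡ 28 (mod 31), so λ ≡ 23.
  x = λ² - 21 - 0 = 529 - 21 ≡ 12; y = λ·(21 - 12) - 25 ≡ 27. → (12, 27)
7Q: (12, 27) + (0, 7). λ = (7 - 27)/(0 - 12) ≡ 11/19 mod 31. 19⁻¹ ≡ 18 (mod 31) since 19·18 = 342 ≡ 1, so λ ≡ 12.
  x = λ² - 12 - 0 = 144 - 12 ≡ 8; y = λ·(12 - 8) - 27 ≡ 21. → (8, 21)
8Q: (8, 21) + (0, 7). λ = (7 - 21)/(0 - 8) ≡ 17/23 mod 31. 23⁻¹ ≡ 27 (mod 31), so λ ≡ 25.
  x = λ² - 8 - 0 = 625 - 8 ≡ 28; y = λ·(8 - 28) - 21 ≡ 6. → (28, 6)
9Q: (28, 6) + (0, 7). λ = (7 - 6)/(0 - 28) ≡ 1/3 mod 31. 3⁻¹ ≡ 21 (mod 31), so λ ≡ 21.
  x = λ² - 28 - 0 = 441 - 28 ≡ 10; y = λ·(28 - 10) - 6 ≡ 0. → (10, 0)
10Q: (10, 0) + (0, 7). λ = (7 - 0)/(0 - 10) ≡ 7/21 mod 31. 21⁻¹ ≡ 3 (mod 31) since 21·3 = 63 ≡ 1, so λ ≡ 21.
  x = λ² - 10 - 0 = 441 - 10 ≡ 28; y = λ·(10 - 28) - 0 ≡ 25. → (28, 25)
11Q: (28, 25) + (0, 7). λ = (7 - 25)/(0 - 28) ≡ 13/3 mod 31. 3⁻¹ ≡ 21 (mod 31), so λ ≡ 25.
  x = λ² - 28 - 0 = 625 - 28 ≡ 8; y = λ·(28 - 8) - 25 ≡ 10. → (8, 10)

(8, 10)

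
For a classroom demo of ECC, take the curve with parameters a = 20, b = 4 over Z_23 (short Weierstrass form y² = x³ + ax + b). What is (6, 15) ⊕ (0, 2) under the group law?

(6, 15) + (0, 2). λ = (2 - 15)/(0 - 6) ≡ 10/17 mod 23. 17⁻¹ ≡ 19 (mod 23), so λ ≡ 6.
  x = λ² - 6 - 0 = 36 - 6 ≡ 7; y = λ·(6 - 7) - 15 ≡ 2. → (7, 2)

(7, 2)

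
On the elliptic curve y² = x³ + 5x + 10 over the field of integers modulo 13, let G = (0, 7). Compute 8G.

Double-and-add on 8 = (1000)₂. Start with G = (0, 7) for the leading 1-bit.
double: tangent at (0, 7): λ = (3·0² + 5)/(2·7) ≡ 5/1. 1⁻¹ ≡ 1 (mod 13), so λ ≡ 5·1 ≡ 5.
  x = λ² - 0 - 0 = 25 - 0 ≡ 12; y = λ·(0 - 12) - 7 ≡ 11. → (12, 11)
double: tangent at (12, 11): λ = (3·12² + 5)/(2·11) ≡ 8/9. 9⁻¹ ≡ 3 (mod 13), so λ ≡ 8·3 ≡ 11.
  x = λ² - 12 - 12 = 121 - 24 ≡ 6; y = λ·(12 - 6) - 11 ≡ 3. → (6, 3)
double: tangent at (6, 3): λ = (3·6² + 5)/(2·3) ≡ 9/6. 6⁻¹ ≡ 11 (mod 13), so λ ≡ 9·11 ≡ 8.
  x = λ² - 6 - 6 = 64 - 12 ≡ 0; y = λ·(6 - 0) - 3 ≡ 6. → (0, 6)

(0, 6)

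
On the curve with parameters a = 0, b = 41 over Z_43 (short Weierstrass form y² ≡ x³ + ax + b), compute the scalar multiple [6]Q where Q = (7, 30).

O

Double-and-add on 6 = (110)₂. Start with Q = (7, 30) for the leading 1-bit.
double: tangent at (7, 30): λ = (3·7² + 0)/(2·30) ≡ 18/17. 17⁻¹ ≡ 38 (mod 43) since 17·38 = 646 ≡ 1, so λ ≡ 18·38 ≡ 39.
  x = λ² - 7 - 7 = 1521 - 14 ≡ 2; y = λ·(7 - 2) - 30 ≡ 36. → (2, 36)
add Q: (2, 36) + (7, 30). λ = (30 - 36)/(7 - 2) ≡ 37/5 mod 43. 5⁻¹ ≡ 26 (mod 43), so λ ≡ 16.
  x = λ² - 2 - 7 = 256 - 9 ≡ 32; y = λ·(2 - 32) - 36 ≡ 0. → (32, 0)
double: (32, 0) + (32, 0): same x and y₁ ≡ -y₂, so the sum is ∞.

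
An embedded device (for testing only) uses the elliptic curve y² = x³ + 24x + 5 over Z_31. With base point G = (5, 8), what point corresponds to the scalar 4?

(27, 0)

Double-and-add on 4 = (100)₂. Start with G = (5, 8) for the leading 1-bit.
double: tangent at (5, 8): λ = (3·5² + 24)/(2·8) ≡ 6/16. 16⁻¹ ≡ 2 (mod 31), so λ ≡ 6·2 ≡ 12.
  x = λ² - 5 - 5 = 144 - 10 ≡ 10; y = λ·(5 - 10) - 8 ≡ 25. → (10, 25)
double: tangent at (10, 25): λ = (3·10² + 24)/(2·25) ≡ 14/19. 19⁻¹ ≡ 18 (mod 31) since 19·18 = 342 ≡ 1, so λ ≡ 14·18 ≡ 4.
  x = λ² - 10 - 10 = 16 - 20 ≡ 27; y = λ·(10 - 27) - 25 ≡ 0. → (27, 0)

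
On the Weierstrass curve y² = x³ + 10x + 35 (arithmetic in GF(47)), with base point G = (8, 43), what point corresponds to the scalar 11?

Repeated addition: build up to 11G.
2G: tangent at (8, 43): λ = (3·8² + 10)/(2·43) ≡ 14/39. 39⁻¹ ≡ 41 (mod 47), so λ ≡ 14·41 ≡ 10.
  x = λ² - 8 - 8 = 100 - 16 ≡ 37; y = λ·(8 - 37) - 43 ≡ 43. → (37, 43)
3G: (37, 43) + (8, 43). λ = (43 - 43)/(8 - 37) ≡ 0/18 mod 47. 18⁻¹ ≡ 34 (mod 47) since 18·34 = 612 ≡ 1, so λ ≡ 0.
  x = λ² - 37 - 8 = 0 - 45 ≡ 2; y = λ·(37 - 2) - 43 ≡ 4. → (2, 4)
4G: (2, 4) + (8, 43). λ = (43 - 4)/(8 - 2) ≡ 39/6 mod 47. 6⁻¹ ≡ 8 (mod 47), so λ ≡ 30.
  x = λ² - 2 - 8 = 900 - 10 ≡ 44; y = λ·(2 - 44) - 4 ≡ 5. → (44, 5)
5G: (44, 5) + (8, 43). λ = (43 - 5)/(8 - 44) ≡ 38/11 mod 47. 11⁻¹ ≡ 30 (mod 47), so λ ≡ 12.
  x = λ² - 44 - 8 = 144 - 52 ≡ 45; y = λ·(44 - 45) - 5 ≡ 30. → (45, 30)
6G: (45, 30) + (8, 43). λ = (43 - 30)/(8 - 45) ≡ 13/10 mod 47. 10⁻¹ ≡ 33 (mod 47), so λ ≡ 6.
  x = λ² - 45 - 8 = 36 - 53 ≡ 30; y = λ·(45 - 30) - 30 ≡ 13. → (30, 13)
7G: (30, 13) + (8, 43). λ = (43 - 13)/(8 - 30) ≡ 30/25 mod 47. 25⁻¹ ≡ 32 (mod 47), so λ ≡ 20.
  x = λ² - 30 - 8 = 400 - 38 ≡ 33; y = λ·(30 - 33) - 13 ≡ 21. → (33, 21)
8G: (33, 21) + (8, 43). λ = (43 - 21)/(8 - 33) ≡ 22/22 mod 47. 22⁻¹ ≡ 15 (mod 47) since 22·15 = 330 ≡ 1, so λ ≡ 1.
  x = λ² - 33 - 8 = 1 - 41 ≡ 7; y = λ·(33 - 7) - 21 ≡ 5. → (7, 5)
9G: (7, 5) + (8, 43). λ = (43 - 5)/(8 - 7) ≡ 38/1 mod 47. 1⁻¹ ≡ 1 (mod 47), so λ ≡ 38.
  x = λ² - 7 - 8 = 1444 - 15 ≡ 19; y = λ·(7 - 19) - 5 ≡ 9. → (19, 9)
10G: (19, 9) + (8, 43). λ = (43 - 9)/(8 - 19) ≡ 34/36 mod 47. 36⁻¹ ≡ 17 (mod 47) since 36·17 = 612 ≡ 1, so λ ≡ 14.
  x = λ² - 19 - 8 = 196 - 27 ≡ 28; y = λ·(19 - 28) - 9 ≡ 6. → (28, 6)
11G: (28, 6) + (8, 43). λ = (43 - 6)/(8 - 28) ≡ 37/27 mod 47. 27⁻¹ ≡ 7 (mod 47), so λ ≡ 24.
  x = λ² - 28 - 8 = 576 - 36 ≡ 23; y = λ·(28 - 23) - 6 ≡ 20. → (23, 20)

(23, 20)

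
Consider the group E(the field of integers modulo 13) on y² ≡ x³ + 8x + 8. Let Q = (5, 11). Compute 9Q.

(5, 2)

Repeated addition: build up to 9Q.
2Q: tangent at (5, 11): λ = (3·5² + 8)/(2·11) ≡ 5/9. 9⁻¹ ≡ 3 (mod 13) since 9·3 = 27 ≡ 1, so λ ≡ 5·3 ≡ 2.
  x = λ² - 5 - 5 = 4 - 10 ≡ 7; y = λ·(5 - 7) - 11 ≡ 11. → (7, 11)
3Q: (7, 11) + (5, 11). λ = (11 - 11)/(5 - 7) ≡ 0/11 mod 13. 11⁻¹ ≡ 6 (mod 13) since 11·6 = 66 ≡ 1, so λ ≡ 0.
  x = λ² - 7 - 5 = 0 - 12 ≡ 1; y = λ·(7 - 1) - 11 ≡ 2. → (1, 2)
4Q: (1, 2) + (5, 11). λ = (11 - 2)/(5 - 1) ≡ 9/4 mod 13. 4⁻¹ ≡ 10 (mod 13), so λ ≡ 12.
  x = λ² - 1 - 5 = 144 - 6 ≡ 8; y = λ·(1 - 8) - 2 ≡ 5. → (8, 5)
5Q: (8, 5) + (5, 11). λ = (11 - 5)/(5 - 8) ≡ 6/10 mod 13. 10⁻¹ ≡ 4 (mod 13), so λ ≡ 11.
  x = λ² - 8 - 5 = 121 - 13 ≡ 4; y = λ·(8 - 4) - 5 ≡ 0. → (4, 0)
6Q: (4, 0) + (5, 11). λ = (11 - 0)/(5 - 4) ≡ 11/1 mod 13. 1⁻¹ ≡ 1 (mod 13), so λ ≡ 11.
  x = λ² - 4 - 5 = 121 - 9 ≡ 8; y = λ·(4 - 8) - 0 ≡ 8. → (8, 8)
7Q: (8, 8) + (5, 11). λ = (11 - 8)/(5 - 8) ≡ 3/10 mod 13. 10⁻¹ ≡ 4 (mod 13) since 10·4 = 40 ≡ 1, so λ ≡ 12.
  x = λ² - 8 - 5 = 144 - 13 ≡ 1; y = λ·(8 - 1) - 8 ≡ 11. → (1, 11)
8Q: (1, 11) + (5, 11). λ = (11 - 11)/(5 - 1) ≡ 0/4 mod 13. 4⁻¹ ≡ 10 (mod 13), so λ ≡ 0.
  x = λ² - 1 - 5 = 0 - 6 ≡ 7; y = λ·(1 - 7) - 11 ≡ 2. → (7, 2)
9Q: (7, 2) + (5, 11). λ = (11 - 2)/(5 - 7) ≡ 9/11 mod 13. 11⁻¹ ≡ 6 (mod 13), so λ ≡ 2.
  x = λ² - 7 - 5 = 4 - 12 ≡ 5; y = λ·(7 - 5) - 2 ≡ 2. → (5, 2)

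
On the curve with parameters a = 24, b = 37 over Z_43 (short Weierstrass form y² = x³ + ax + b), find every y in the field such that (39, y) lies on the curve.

x³ + 24x + 37 = 60292 ≡ 6 (mod 43).
Square roots of 6 mod 43: 7 and 36 (since 7² = 49 ≡ 6).

7, 36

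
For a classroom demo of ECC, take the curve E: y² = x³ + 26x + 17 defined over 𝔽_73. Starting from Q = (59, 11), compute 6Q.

Repeated addition: build up to 6Q.
2Q: tangent at (59, 11): λ = (3·59² + 26)/(2·11) ≡ 30/22. 22⁻¹ ≡ 10 (mod 73) since 22·10 = 220 ≡ 1, so λ ≡ 30·10 ≡ 8.
  x = λ² - 59 - 59 = 64 - 118 ≡ 19; y = λ·(59 - 19) - 11 ≡ 17. → (19, 17)
3Q: (19, 17) + (59, 11). λ = (11 - 17)/(59 - 19) ≡ 67/40 mod 73. 40⁻¹ ≡ 42 (mod 73), so λ ≡ 40.
  x = λ² - 19 - 59 = 1600 - 78 ≡ 62; y = λ·(19 - 62) - 17 ≡ 15. → (62, 15)
4Q: (62, 15) + (59, 11). λ = (11 - 15)/(59 - 62) ≡ 69/70 mod 73. 70⁻¹ ≡ 24 (mod 73) since 70·24 = 1680 ≡ 1, so λ ≡ 50.
  x = λ² - 62 - 59 = 2500 - 121 ≡ 43; y = λ·(62 - 43) - 15 ≡ 59. → (43, 59)
5Q: (43, 59) + (59, 11). λ = (11 - 59)/(59 - 43) ≡ 25/16 mod 73. 16⁻¹ ≡ 32 (mod 73) since 16·32 = 512 ≡ 1, so λ ≡ 70.
  x = λ² - 43 - 59 = 4900 - 102 ≡ 53; y = λ·(43 - 53) - 59 ≡ 44. → (53, 44)
6Q: (53, 44) + (59, 11). λ = (11 - 44)/(59 - 53) ≡ 40/6 mod 73. 6⁻¹ ≡ 61 (mod 73), so λ ≡ 31.
  x = λ² - 53 - 59 = 961 - 112 ≡ 46; y = λ·(53 - 46) - 44 ≡ 27. → (46, 27)

(46, 27)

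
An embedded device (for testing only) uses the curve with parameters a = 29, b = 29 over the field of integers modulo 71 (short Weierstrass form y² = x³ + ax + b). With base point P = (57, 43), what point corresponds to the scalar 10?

Double-and-add on 10 = (1010)₂. Start with P = (57, 43) for the leading 1-bit.
double: tangent at (57, 43): λ = (3·57² + 29)/(2·43) ≡ 49/15. 15⁻¹ ≡ 19 (mod 71), so λ ≡ 49·19 ≡ 8.
  x = λ² - 57 - 57 = 64 - 114 ≡ 21; y = λ·(57 - 21) - 43 ≡ 32. → (21, 32)
double: tangent at (21, 32): λ = (3·21² + 29)/(2·32) ≡ 3/64. 64⁻¹ ≡ 10 (mod 71) since 64·10 = 640 ≡ 1, so λ ≡ 3·10 ≡ 30.
  x = λ² - 21 - 21 = 900 - 42 ≡ 6; y = λ·(21 - 6) - 32 ≡ 63. → (6, 63)
add P: (6, 63) + (57, 43). λ = (43 - 63)/(57 - 6) ≡ 51/51 mod 71. 51⁻¹ ≡ 39 (mod 71), so λ ≡ 1.
  x = λ² - 6 - 57 = 1 - 63 ≡ 9; y = λ·(6 - 9) - 63 ≡ 5. → (9, 5)
double: tangent at (9, 5): λ = (3·9² + 29)/(2·5) ≡ 59/10. 10⁻¹ ≡ 64 (mod 71), so λ ≡ 59·64 ≡ 13.
  x = λ² - 9 - 9 = 169 - 18 ≡ 9; y = λ·(9 - 9) - 5 ≡ 66. → (9, 66)

(9, 66)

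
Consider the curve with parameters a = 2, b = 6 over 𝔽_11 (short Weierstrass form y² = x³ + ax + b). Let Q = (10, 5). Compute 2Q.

(5, 3)

tangent at (10, 5): λ = (3·10² + 2)/(2·5) ≡ 5/10. 10⁻¹ ≡ 10 (mod 11) since 10·10 = 100 ≡ 1, so λ ≡ 5·10 ≡ 6.
  x = λ² - 10 - 10 = 36 - 20 ≡ 5; y = λ·(10 - 5) - 5 ≡ 3. → (5, 3)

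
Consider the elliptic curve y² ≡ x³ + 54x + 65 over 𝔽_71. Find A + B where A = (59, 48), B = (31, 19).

(59, 48) + (31, 19). λ = (19 - 48)/(31 - 59) ≡ 42/43 mod 71. 43⁻¹ ≡ 38 (mod 71) since 43·38 = 1634 ≡ 1, so λ ≡ 34.
  x = λ² - 59 - 31 = 1156 - 90 ≡ 1; y = λ·(59 - 1) - 48 ≡ 7. → (1, 7)

(1, 7)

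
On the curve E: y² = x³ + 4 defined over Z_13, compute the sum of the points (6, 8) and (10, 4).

(11, 10)

(6, 8) + (10, 4). λ = (4 - 8)/(10 - 6) ≡ 9/4 mod 13. 4⁻¹ ≡ 10 (mod 13) since 4·10 = 40 ≡ 1, so λ ≡ 12.
  x = λ² - 6 - 10 = 144 - 16 ≡ 11; y = λ·(6 - 11) - 8 ≡ 10. → (11, 10)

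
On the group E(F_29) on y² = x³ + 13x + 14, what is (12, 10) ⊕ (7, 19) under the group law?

(26, 21)

(12, 10) + (7, 19). λ = (19 - 10)/(7 - 12) ≡ 9/24 mod 29. 24⁻¹ ≡ 23 (mod 29), so λ ≡ 4.
  x = λ² - 12 - 7 = 16 - 19 ≡ 26; y = λ·(12 - 26) - 10 ≡ 21. → (26, 21)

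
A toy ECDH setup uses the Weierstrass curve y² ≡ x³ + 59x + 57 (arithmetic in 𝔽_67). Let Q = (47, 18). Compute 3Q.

(30, 33)

Repeated addition: build up to 3Q.
2Q: tangent at (47, 18): λ = (3·47² + 59)/(2·18) ≡ 53/36. 36⁻¹ ≡ 54 (mod 67) since 36·54 = 1944 ≡ 1, so λ ≡ 53·54 ≡ 48.
  x = λ² - 47 - 47 = 2304 - 94 ≡ 66; y = λ·(47 - 66) - 18 ≡ 8. → (66, 8)
3Q: (66, 8) + (47, 18). λ = (18 - 8)/(47 - 66) ≡ 10/48 mod 67. 48⁻¹ ≡ 7 (mod 67), so λ ≡ 3.
  x = λ² - 66 - 47 = 9 - 113 ≡ 30; y = λ·(66 - 30) - 8 ≡ 33. → (30, 33)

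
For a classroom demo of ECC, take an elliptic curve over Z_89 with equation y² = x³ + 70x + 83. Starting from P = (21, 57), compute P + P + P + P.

(31, 2)

Repeated addition: build up to 4P.
2P: tangent at (21, 57): λ = (3·21² + 70)/(2·57) ≡ 58/25. 25⁻¹ ≡ 57 (mod 89), so λ ≡ 58·57 ≡ 13.
  x = λ² - 21 - 21 = 169 - 42 ≡ 38; y = λ·(21 - 38) - 57 ≡ 78. → (38, 78)
3P: (38, 78) + (21, 57). λ = (57 - 78)/(21 - 38) ≡ 68/72 mod 89. 72⁻¹ ≡ 68 (mod 89), so λ ≡ 85.
  x = λ² - 38 - 21 = 7225 - 59 ≡ 46; y = λ·(38 - 46) - 78 ≡ 43. → (46, 43)
4P: (46, 43) + (21, 57). λ = (57 - 43)/(21 - 46) ≡ 14/64 mod 89. 64⁻¹ ≡ 32 (mod 89) since 64·32 = 2048 ≡ 1, so λ ≡ 3.
  x = λ² - 46 - 21 = 9 - 67 ≡ 31; y = λ·(46 - 31) - 43 ≡ 2. → (31, 2)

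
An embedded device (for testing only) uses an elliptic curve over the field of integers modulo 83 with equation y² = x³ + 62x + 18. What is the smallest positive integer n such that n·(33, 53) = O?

3

2P: tangent at (33, 53): λ = (3·33² + 62)/(2·53) ≡ 9/23. 23⁻¹ ≡ 65 (mod 83), so λ ≡ 9·65 ≡ 4.
  x = λ² - 33 - 33 = 16 - 66 ≡ 33; y = λ·(33 - 33) - 53 ≡ 30. → (33, 30)
3P: (33, 30) + (33, 53): same x and y₁ ≡ -y₂, so the sum is O.
3P = O, so the order is 3.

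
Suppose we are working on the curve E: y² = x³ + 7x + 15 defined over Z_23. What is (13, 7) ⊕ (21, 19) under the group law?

(13, 7) + (21, 19). λ = (19 - 7)/(21 - 13) ≡ 12/8 mod 23. 8⁻¹ ≡ 3 (mod 23) since 8·3 = 24 ≡ 1, so λ ≡ 13.
  x = λ² - 13 - 21 = 169 - 34 ≡ 20; y = λ·(13 - 20) - 7 ≡ 17. → (20, 17)

(20, 17)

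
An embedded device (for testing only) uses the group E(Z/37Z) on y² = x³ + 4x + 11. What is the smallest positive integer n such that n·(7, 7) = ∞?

3

2P: tangent at (7, 7): λ = (3·7² + 4)/(2·7) ≡ 3/14. 14⁻¹ ≡ 8 (mod 37), so λ ≡ 3·8 ≡ 24.
  x = λ² - 7 - 7 = 576 - 14 ≡ 7; y = λ·(7 - 7) - 7 ≡ 30. → (7, 30)
3P: (7, 30) + (7, 7): same x and y₁ ≡ -y₂, so the sum is ∞.
3P = ∞, so the order is 3.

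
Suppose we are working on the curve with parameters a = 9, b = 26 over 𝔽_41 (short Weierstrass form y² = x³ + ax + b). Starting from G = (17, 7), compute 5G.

(11, 12)

Double-and-add on 5 = (101)₂. Start with G = (17, 7) for the leading 1-bit.
double: tangent at (17, 7): λ = (3·17² + 9)/(2·7) ≡ 15/14. 14⁻¹ ≡ 3 (mod 41), so λ ≡ 15·3 ≡ 4.
  x = λ² - 17 - 17 = 16 - 34 ≡ 23; y = λ·(17 - 23) - 7 ≡ 10. → (23, 10)
double: tangent at (23, 10): λ = (3·23² + 9)/(2·10) ≡ 38/20. 20⁻¹ ≡ 39 (mod 41) since 20·39 = 780 ≡ 1, so λ ≡ 38·39 ≡ 6.
  x = λ² - 23 - 23 = 36 - 46 ≡ 31; y = λ·(23 - 31) - 10 ≡ 24. → (31, 24)
add G: (31, 24) + (17, 7). λ = (7 - 24)/(17 - 31) ≡ 24/27 mod 41. 27⁻¹ ≡ 38 (mod 41), so λ ≡ 10.
  x = λ² - 31 - 17 = 100 - 48 ≡ 11; y = λ·(31 - 11) - 24 ≡ 12. → (11, 12)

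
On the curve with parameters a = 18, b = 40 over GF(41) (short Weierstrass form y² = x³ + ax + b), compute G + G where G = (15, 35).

(2, 24)

tangent at (15, 35): λ = (3·15² + 18)/(2·35) ≡ 37/29. 29⁻¹ ≡ 17 (mod 41) since 29·17 = 493 ≡ 1, so λ ≡ 37·17 ≡ 14.
  x = λ² - 15 - 15 = 196 - 30 ≡ 2; y = λ·(15 - 2) - 35 ≡ 24. → (2, 24)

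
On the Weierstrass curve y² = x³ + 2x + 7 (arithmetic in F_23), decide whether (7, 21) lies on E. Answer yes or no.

no

y² = 21² ≡ 4; x³ + 2x + 7 = 364 ≡ 19 (mod 23). 4 ≠ 19.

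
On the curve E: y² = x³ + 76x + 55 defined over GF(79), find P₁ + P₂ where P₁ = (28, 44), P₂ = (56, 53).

(28, 44) + (56, 53). λ = (53 - 44)/(56 - 28) ≡ 9/28 mod 79. 28⁻¹ ≡ 48 (mod 79) since 28·48 = 1344 ≡ 1, so λ ≡ 37.
  x = λ² - 28 - 56 = 1369 - 84 ≡ 21; y = λ·(28 - 21) - 44 ≡ 57. → (21, 57)

(21, 57)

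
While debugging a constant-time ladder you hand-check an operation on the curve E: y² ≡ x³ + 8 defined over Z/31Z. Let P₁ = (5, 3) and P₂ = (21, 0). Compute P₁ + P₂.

(10, 27)

(5, 3) + (21, 0). λ = (0 - 3)/(21 - 5) ≡ 28/16 mod 31. 16⁻¹ ≡ 2 (mod 31), so λ ≡ 25.
  x = λ² - 5 - 21 = 625 - 26 ≡ 10; y = λ·(5 - 10) - 3 ≡ 27. → (10, 27)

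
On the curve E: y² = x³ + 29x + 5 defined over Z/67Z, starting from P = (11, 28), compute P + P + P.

Repeated addition: build up to 3P.
2P: tangent at (11, 28): λ = (3·11² + 29)/(2·28) ≡ 57/56. 56⁻¹ ≡ 6 (mod 67), so λ ≡ 57·6 ≡ 7.
  x = λ² - 11 - 11 = 49 - 22 ≡ 27; y = λ·(11 - 27) - 28 ≡ 61. → (27, 61)
3P: (27, 61) + (11, 28). λ = (28 - 61)/(11 - 27) ≡ 34/51 mod 67. 51⁻¹ ≡ 46 (mod 67), so λ ≡ 23.
  x = λ² - 27 - 11 = 529 - 38 ≡ 22; y = λ·(27 - 22) - 61 ≡ 54. → (22, 54)

(22, 54)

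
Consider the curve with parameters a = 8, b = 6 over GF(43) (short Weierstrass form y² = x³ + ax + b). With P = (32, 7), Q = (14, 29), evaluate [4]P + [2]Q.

(17, 14)

First 4P:
Double-and-add on 4 = (100)₂. Start with P = (32, 7) for the leading 1-bit.
double: tangent at (32, 7): λ = (3·32² + 8)/(2·7) ≡ 27/14. 14⁻¹ ≡ 40 (mod 43), so λ ≡ 27·40 ≡ 5.
  x = λ² - 32 - 32 = 25 - 64 ≡ 4; y = λ·(32 - 4) - 7 ≡ 4. → (4, 4)
double: tangent at (4, 4): λ = (3·4² + 8)/(2·4) ≡ 13/8. 8⁻¹ ≡ 27 (mod 43) since 8·27 = 216 ≡ 1, so λ ≡ 13·27 ≡ 7.
  x = λ² - 4 - 4 = 49 - 8 ≡ 41; y = λ·(4 - 41) - 4 ≡ 38. → (41, 38)
4P = (41, 38).
Next 2Q:
Repeated addition: build up to 2Q.
2Q: tangent at (14, 29): λ = (3·14² + 8)/(2·29) ≡ 37/15. 15⁻¹ ≡ 23 (mod 43), so λ ≡ 37·23 ≡ 34.
  x = λ² - 14 - 14 = 1156 - 28 ≡ 10; y = λ·(14 - 10) - 29 ≡ 21. → (10, 21)
2Q = (10, 21).
Finally 4P + 2Q:
(41, 38) + (10, 21). λ = (21 - 38)/(10 - 41) ≡ 26/12 mod 43. 12⁻¹ ≡ 18 (mod 43) since 12·18 = 216 ≡ 1, so λ ≡ 38.
  x = λ² - 41 - 10 = 1444 - 51 ≡ 17; y = λ·(41 - 17) - 38 ≡ 14. → (17, 14)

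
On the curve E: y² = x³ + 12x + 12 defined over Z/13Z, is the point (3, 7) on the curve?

yes

y² = 7² ≡ 10; x³ + 12x + 12 = 75 ≡ 10 (mod 13). 10 = 10.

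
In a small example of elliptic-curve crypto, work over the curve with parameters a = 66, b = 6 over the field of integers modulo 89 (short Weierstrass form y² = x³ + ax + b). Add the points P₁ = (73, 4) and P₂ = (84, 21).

(73, 4) + (84, 21). λ = (21 - 4)/(84 - 73) ≡ 17/11 mod 89. 11⁻¹ ≡ 81 (mod 89) since 11·81 = 891 ≡ 1, so λ ≡ 42.
  x = λ² - 73 - 84 = 1764 - 157 ≡ 5; y = λ·(73 - 5) - 4 ≡ 4. → (5, 4)

(5, 4)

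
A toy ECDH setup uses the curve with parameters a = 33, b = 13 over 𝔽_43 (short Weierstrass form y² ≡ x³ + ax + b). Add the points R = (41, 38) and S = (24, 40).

(41, 38) + (24, 40). λ = (40 - 38)/(24 - 41) ≡ 2/26 mod 43. 26⁻¹ ≡ 5 (mod 43), so λ ≡ 10.
  x = λ² - 41 - 24 = 100 - 65 ≡ 35; y = λ·(41 - 35) - 38 ≡ 22. → (35, 22)

(35, 22)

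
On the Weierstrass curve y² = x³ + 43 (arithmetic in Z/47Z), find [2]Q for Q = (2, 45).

(5, 11)

tangent at (2, 45): λ = (3·2² + 0)/(2·45) ≡ 12/43. 43⁻¹ ≡ 35 (mod 47) since 43·35 = 1505 ≡ 1, so λ ≡ 12·35 ≡ 44.
  x = λ² - 2 - 2 = 1936 - 4 ≡ 5; y = λ·(2 - 5) - 45 ≡ 11. → (5, 11)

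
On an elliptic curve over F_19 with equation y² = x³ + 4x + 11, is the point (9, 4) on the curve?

yes

y² = 4² ≡ 16; x³ + 4x + 11 = 776 ≡ 16 (mod 19). 16 = 16.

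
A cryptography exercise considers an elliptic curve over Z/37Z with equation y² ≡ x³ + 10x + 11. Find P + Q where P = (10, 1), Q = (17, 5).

(10, 1) + (17, 5). λ = (5 - 1)/(17 - 10) ≡ 4/7 mod 37. 7⁻¹ ≡ 16 (mod 37) since 7·16 = 112 ≡ 1, so λ ≡ 27.
  x = λ² - 10 - 17 = 729 - 27 ≡ 36; y = λ·(10 - 36) - 1 ≡ 0. → (36, 0)

(36, 0)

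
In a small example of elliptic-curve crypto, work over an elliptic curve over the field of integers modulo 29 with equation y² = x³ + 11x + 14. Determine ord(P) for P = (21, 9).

2P: tangent at (21, 9): λ = (3·21² + 11)/(2·9) ≡ 0/18. 18⁻¹ ≡ 21 (mod 29), so λ ≡ 0·21 ≡ 0.
  x = λ² - 21 - 21 = 0 - 42 ≡ 16; y = λ·(21 - 16) - 9 ≡ 20. → (16, 20)
3P: (16, 20) + (21, 9). λ = (9 - 20)/(21 - 16) ≡ 18/5 mod 29. 5⁻¹ ≡ 6 (mod 29) since 5·6 = 30 ≡ 1, so λ ≡ 21.
  x = λ² - 16 - 21 = 441 - 37 ≡ 27; y = λ·(16 - 27) - 20 ≡ 10. → (27, 10)
4P: (27, 10) + (21, 9). λ = (9 - 10)/(21 - 27) ≡ 28/23 mod 29. 23⁻¹ ≡ 24 (mod 29), so λ ≡ 5.
  x = λ² - 27 - 21 = 25 - 48 ≡ 6; y = λ·(27 - 6) - 10 ≡ 8. → (6, 8)
5P: (6, 8) + (21, 9). λ = (9 - 8)/(21 - 6) ≡ 1/15 mod 29. 15⁻¹ ≡ 2 (mod 29) since 15·2 = 30 ≡ 1, so λ ≡ 2.
  x = λ² - 6 - 21 = 4 - 27 ≡ 6; y = λ·(6 - 6) - 8 ≡ 21. → (6, 21)
6P: (6, 21) + (21, 9). λ = (9 - 21)/(21 - 6) ≡ 17/15 mod 29. 15⁻¹ ≡ 2 (mod 29), so λ ≡ 5.
  x = λ² - 6 - 21 = 25 - 27 ≡ 27; y = λ·(6 - 27) - 21 ≡ 19. → (27, 19)
7P: (27, 19) + (21, 9). λ = (9 - 19)/(21 - 27) ≡ 19/23 mod 29. 23⁻¹ ≡ 24 (mod 29), so λ ≡ 21.
  x = λ² - 27 - 21 = 441 - 48 ≡ 16; y = λ·(27 - 16) - 19 ≡ 9. → (16, 9)
8P: (16, 9) + (21, 9). λ = (9 - 9)/(21 - 16) ≡ 0/5 mod 29. 5⁻¹ ≡ 6 (mod 29), so λ ≡ 0.
  x = λ² - 16 - 21 = 0 - 37 ≡ 21; y = λ·(16 - 21) - 9 ≡ 20. → (21, 20)
9P: (21, 20) + (21, 9): same x and y₁ ≡ -y₂, so the sum is O.
9P = O, so the order is 9.

9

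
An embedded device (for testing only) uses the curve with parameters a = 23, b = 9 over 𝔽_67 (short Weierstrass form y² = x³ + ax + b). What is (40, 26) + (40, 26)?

tangent at (40, 26): λ = (3·40² + 23)/(2·26) ≡ 66/52. 52⁻¹ ≡ 58 (mod 67) since 52·58 = 3016 ≡ 1, so λ ≡ 66·58 ≡ 9.
  x = λ² - 40 - 40 = 81 - 80 ≡ 1; y = λ·(40 - 1) - 26 ≡ 57. → (1, 57)

(1, 57)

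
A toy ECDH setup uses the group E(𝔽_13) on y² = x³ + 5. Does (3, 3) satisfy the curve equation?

no

y² = 3² ≡ 9; x³ + 0x + 5 = 32 ≡ 6 (mod 13). 9 ≠ 6.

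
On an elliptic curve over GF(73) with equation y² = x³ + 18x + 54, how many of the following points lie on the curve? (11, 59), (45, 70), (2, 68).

(11, 59): 59² ≡ 50, rhs ≡ 50 → on.
(45, 70): 70² ≡ 9, rhs ≡ 9 → on.
(2, 68): 68² ≡ 25, rhs ≡ 25 → on.

3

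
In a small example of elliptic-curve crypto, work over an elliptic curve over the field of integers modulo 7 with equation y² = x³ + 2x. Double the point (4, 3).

tangent at (4, 3): λ = (3·4² + 2)/(2·3) ≡ 1/6. 6⁻¹ ≡ 6 (mod 7) since 6·6 = 36 ≡ 1, so λ ≡ 1·6 ≡ 6.
  x = λ² - 4 - 4 = 36 - 8 ≡ 0; y = λ·(4 - 0) - 3 ≡ 0. → (0, 0)

(0, 0)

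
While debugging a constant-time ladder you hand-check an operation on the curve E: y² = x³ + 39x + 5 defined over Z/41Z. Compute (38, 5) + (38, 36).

The two points share x = 38 and their y-coordinates satisfy 5 + 36 ≡ 0 (mod 41), so they are inverses. Their sum is ∞.

O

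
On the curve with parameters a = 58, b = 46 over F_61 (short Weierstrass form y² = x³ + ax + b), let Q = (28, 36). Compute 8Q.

(33, 57)

Repeated addition: build up to 8Q.
2Q: tangent at (28, 36): λ = (3·28² + 58)/(2·36) ≡ 31/11. 11⁻¹ ≡ 50 (mod 61) since 11·50 = 550 ≡ 1, so λ ≡ 31·50 ≡ 25.
  x = λ² - 28 - 28 = 625 - 56 ≡ 20; y = λ·(28 - 20) - 36 ≡ 42. → (20, 42)
3Q: (20, 42) + (28, 36). λ = (36 - 42)/(28 - 20) ≡ 55/8 mod 61. 8⁻¹ ≡ 23 (mod 61), so λ ≡ 45.
  x = λ² - 20 - 28 = 2025 - 48 ≡ 25; y = λ·(20 - 25) - 42 ≡ 38. → (25, 38)
4Q: (25, 38) + (28, 36). λ = (36 - 38)/(28 - 25) ≡ 59/3 mod 61. 3⁻¹ ≡ 41 (mod 61), so λ ≡ 40.
  x = λ² - 25 - 28 = 1600 - 53 ≡ 22; y = λ·(25 - 22) - 38 ≡ 21. → (22, 21)
5Q: (22, 21) + (28, 36). λ = (36 - 21)/(28 - 22) ≡ 15/6 mod 61. 6⁻¹ ≡ 51 (mod 61), so λ ≡ 33.
  x = λ² - 22 - 28 = 1089 - 50 ≡ 2; y = λ·(22 - 2) - 21 ≡ 29. → (2, 29)
6Q: (2, 29) + (28, 36). λ = (36 - 29)/(28 - 2) ≡ 7/26 mod 61. 26⁻¹ ≡ 54 (mod 61), so λ ≡ 12.
  x = λ² - 2 - 28 = 144 - 30 ≡ 53; y = λ·(2 - 53) - 29 ≡ 30. → (53, 30)
7Q: (53, 30) + (28, 36). λ = (36 - 30)/(28 - 53) ≡ 6/36 mod 61. 36⁻¹ ≡ 39 (mod 61) since 36·39 = 1404 ≡ 1, so λ ≡ 51.
  x = λ² - 53 - 28 = 2601 - 81 ≡ 19; y = λ·(53 - 19) - 30 ≡ 57. → (19, 57)
8Q: (19, 57) + (28, 36). λ = (36 - 57)/(28 - 19) ≡ 40/9 mod 61. 9⁻¹ ≡ 34 (mod 61), so λ ≡ 18.
  x = λ² - 19 - 28 = 324 - 47 ≡ 33; y = λ·(19 - 33) - 57 ≡ 57. → (33, 57)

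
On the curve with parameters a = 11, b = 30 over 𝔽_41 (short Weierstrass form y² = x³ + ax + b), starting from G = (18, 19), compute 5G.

Double-and-add on 5 = (101)₂. Start with G = (18, 19) for the leading 1-bit.
double: tangent at (18, 19): λ = (3·18² + 11)/(2·19) ≡ 40/38. 38⁻¹ ≡ 27 (mod 41), so λ ≡ 40·27 ≡ 14.
  x = λ² - 18 - 18 = 196 - 36 ≡ 37; y = λ·(18 - 37) - 19 ≡ 2. → (37, 2)
double: tangent at (37, 2): λ = (3·37² + 11)/(2·2) ≡ 18/4. 4⁻¹ ≡ 31 (mod 41) since 4·31 = 124 ≡ 1, so λ ≡ 18·31 ≡ 25.
  x = λ² - 37 - 37 = 625 - 74 ≡ 18; y = λ·(37 - 18) - 2 ≡ 22. → (18, 22)
add G: (18, 22) + (18, 19): same x and y₁ ≡ -y₂, so the sum is ∞.

O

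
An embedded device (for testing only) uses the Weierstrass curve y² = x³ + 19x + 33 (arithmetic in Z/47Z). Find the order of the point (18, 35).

2P: tangent at (18, 35): λ = (3·18² + 19)/(2·35) ≡ 4/23. 23⁻¹ ≡ 45 (mod 47) since 23·45 = 1035 ≡ 1, so λ ≡ 4·45 ≡ 39.
  x = λ² - 18 - 18 = 1521 - 36 ≡ 28; y = λ·(18 - 28) - 35 ≡ 45. → (28, 45)
3P: (28, 45) + (18, 35). λ = (35 - 45)/(18 - 28) ≡ 37/37 mod 47. 37⁻¹ ≡ 14 (mod 47) since 37·14 = 518 ≡ 1, so λ ≡ 1.
  x = λ² - 28 - 18 = 1 - 46 ≡ 2; y = λ·(28 - 2) - 45 ≡ 28. → (2, 28)
4P: (2, 28) + (18, 35). λ = (35 - 28)/(18 - 2) ≡ 7/16 mod 47. 16⁻¹ ≡ 3 (mod 47), so λ ≡ 21.
  x = λ² - 2 - 18 = 441 - 20 ≡ 45; y = λ·(2 - 45) - 28 ≡ 9. → (45, 9)
5P: (45, 9) + (18, 35). λ = (35 - 9)/(18 - 45) ≡ 26/20 mod 47. 20⁻¹ ≡ 40 (mod 47), so λ ≡ 6.
  x = λ² - 45 - 18 = 36 - 63 ≡ 20; y = λ·(45 - 20) - 9 ≡ 0. → (20, 0)
6P: (20, 0) + (18, 35). λ = (35 - 0)/(18 - 20) ≡ 35/45 mod 47. 45⁻¹ ≡ 23 (mod 47), so λ ≡ 6.
  x = λ² - 20 - 18 = 36 - 38 ≡ 45; y = λ·(20 - 45) - 0 ≡ 38. → (45, 38)
7P: (45, 38) + (18, 35). λ = (35 - 38)/(18 - 45) ≡ 44/20 mod 47. 20⁻¹ ≡ 40 (mod 47), so λ ≡ 21.
  x = λ² - 45 - 18 = 441 - 63 ≡ 2; y = λ·(45 - 2) - 38 ≡ 19. → (2, 19)
8P: (2, 19) + (18, 35). λ = (35 - 19)/(18 - 2) ≡ 16/16 mod 47. 16⁻¹ ≡ 3 (mod 47) since 16·3 = 48 ≡ 1, so λ ≡ 1.
  x = λ² - 2 - 18 = 1 - 20 ≡ 28; y = λ·(2 - 28) - 19 ≡ 2. → (28, 2)
9P: (28, 2) + (18, 35). λ = (35 - 2)/(18 - 28) ≡ 33/37 mod 47. 37⁻¹ ≡ 14 (mod 47) since 37·14 = 518 ≡ 1, so λ ≡ 39.
  x = λ² - 28 - 18 = 1521 - 46 ≡ 18; y = λ·(28 - 18) - 2 ≡ 12. → (18, 12)
10P: (18, 12) + (18, 35): same x and y₁ ≡ -y₂, so the sum is the point at infinity.
10P = the point at infinity, so the order is 10.

10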